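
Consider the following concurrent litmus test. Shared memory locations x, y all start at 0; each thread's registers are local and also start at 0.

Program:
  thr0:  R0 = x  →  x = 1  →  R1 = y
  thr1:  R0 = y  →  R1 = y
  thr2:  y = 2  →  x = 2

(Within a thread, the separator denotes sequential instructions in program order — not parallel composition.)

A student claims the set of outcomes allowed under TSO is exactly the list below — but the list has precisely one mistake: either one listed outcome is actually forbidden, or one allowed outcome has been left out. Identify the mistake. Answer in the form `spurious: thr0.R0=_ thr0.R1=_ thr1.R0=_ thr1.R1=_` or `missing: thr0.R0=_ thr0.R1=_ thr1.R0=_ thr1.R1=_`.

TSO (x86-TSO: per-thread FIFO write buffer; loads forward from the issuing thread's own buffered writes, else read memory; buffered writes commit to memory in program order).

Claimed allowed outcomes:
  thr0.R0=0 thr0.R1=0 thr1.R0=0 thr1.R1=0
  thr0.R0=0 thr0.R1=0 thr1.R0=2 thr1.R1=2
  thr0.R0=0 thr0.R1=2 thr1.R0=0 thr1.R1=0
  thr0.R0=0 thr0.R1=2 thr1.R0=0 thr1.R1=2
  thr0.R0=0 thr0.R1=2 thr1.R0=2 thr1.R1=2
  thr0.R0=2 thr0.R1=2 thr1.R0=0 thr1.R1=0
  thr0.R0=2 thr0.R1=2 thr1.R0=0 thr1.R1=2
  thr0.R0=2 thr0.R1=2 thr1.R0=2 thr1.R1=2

missing: thr0.R0=0 thr0.R1=0 thr1.R0=0 thr1.R1=2

outcome vector order: (thr0.R0,thr0.R1,thr1.R0,thr1.R1)
under TSO → <0 0 0 0>, <0 0 0 2>, <0 0 2 2>, <0 2 0 0>, <0 2 0 2>, <0 2 2 2>, <2 2 0 0>, <2 2 0 2>, <2 2 2 2>
TSO∖claimed = {<0 0 0 2>}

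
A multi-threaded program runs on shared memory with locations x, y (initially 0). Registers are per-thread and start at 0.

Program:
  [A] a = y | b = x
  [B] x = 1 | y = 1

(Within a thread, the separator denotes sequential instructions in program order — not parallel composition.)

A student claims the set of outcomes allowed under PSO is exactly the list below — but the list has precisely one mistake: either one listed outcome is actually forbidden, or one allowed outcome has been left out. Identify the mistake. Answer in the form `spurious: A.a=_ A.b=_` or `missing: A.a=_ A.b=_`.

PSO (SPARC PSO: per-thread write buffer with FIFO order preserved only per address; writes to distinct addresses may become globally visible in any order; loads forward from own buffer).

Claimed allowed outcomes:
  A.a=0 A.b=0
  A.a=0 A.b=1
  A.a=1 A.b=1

missing: A.a=1 A.b=0

outcome vector order: (A.a,A.b)
under PSO → 0/0, 0/1, 1/0, 1/1
PSO∖claimed = {1/0}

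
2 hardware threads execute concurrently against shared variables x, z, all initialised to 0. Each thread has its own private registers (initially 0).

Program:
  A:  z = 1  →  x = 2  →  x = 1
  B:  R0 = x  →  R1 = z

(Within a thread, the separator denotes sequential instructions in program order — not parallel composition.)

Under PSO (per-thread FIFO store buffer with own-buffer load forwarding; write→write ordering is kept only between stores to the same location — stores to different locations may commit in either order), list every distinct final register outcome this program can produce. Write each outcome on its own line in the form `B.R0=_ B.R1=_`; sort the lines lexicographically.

outcome vector order: (B.R0,B.R1)
|PSO outcomes| = 6

B.R0=0 B.R1=0
B.R0=0 B.R1=1
B.R0=1 B.R1=0
B.R0=1 B.R1=1
B.R0=2 B.R1=0
B.R0=2 B.R1=1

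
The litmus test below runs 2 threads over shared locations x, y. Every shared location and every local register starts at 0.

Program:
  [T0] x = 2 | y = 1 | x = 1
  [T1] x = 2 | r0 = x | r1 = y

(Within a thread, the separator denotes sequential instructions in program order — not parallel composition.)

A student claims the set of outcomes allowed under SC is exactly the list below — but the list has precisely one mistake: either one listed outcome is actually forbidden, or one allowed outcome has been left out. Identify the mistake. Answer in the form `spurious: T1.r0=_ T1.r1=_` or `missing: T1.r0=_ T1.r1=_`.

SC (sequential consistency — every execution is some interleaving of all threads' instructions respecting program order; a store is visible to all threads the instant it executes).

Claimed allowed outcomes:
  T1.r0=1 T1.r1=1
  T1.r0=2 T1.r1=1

missing: T1.r0=2 T1.r1=0

outcome vector order: (T1.r0,T1.r1)
under SC → <1 1> <2 0> <2 1>
SC∖claimed = {<2 0>}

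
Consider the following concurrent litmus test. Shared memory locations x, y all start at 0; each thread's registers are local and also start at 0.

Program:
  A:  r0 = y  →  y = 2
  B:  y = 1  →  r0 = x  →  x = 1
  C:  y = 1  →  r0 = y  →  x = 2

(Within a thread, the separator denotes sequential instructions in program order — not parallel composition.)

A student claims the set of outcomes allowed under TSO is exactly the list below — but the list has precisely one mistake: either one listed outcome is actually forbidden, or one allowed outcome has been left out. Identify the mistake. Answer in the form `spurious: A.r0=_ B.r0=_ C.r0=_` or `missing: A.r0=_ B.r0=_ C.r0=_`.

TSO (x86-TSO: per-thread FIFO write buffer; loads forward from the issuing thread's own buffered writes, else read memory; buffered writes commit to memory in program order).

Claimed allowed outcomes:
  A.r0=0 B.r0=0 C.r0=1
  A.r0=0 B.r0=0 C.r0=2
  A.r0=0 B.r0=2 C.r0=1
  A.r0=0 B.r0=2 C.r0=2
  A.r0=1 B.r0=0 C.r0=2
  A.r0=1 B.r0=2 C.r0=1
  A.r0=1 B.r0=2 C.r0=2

missing: A.r0=1 B.r0=0 C.r0=1

outcome vector order: (A.r0,B.r0,C.r0)
[TSO] allowed = {<0 0 1>; <0 0 2>; <0 2 1>; <0 2 2>; <1 0 1>; <1 0 2>; <1 2 1>; <1 2 2>}
TSO∖claimed = {<1 0 1>}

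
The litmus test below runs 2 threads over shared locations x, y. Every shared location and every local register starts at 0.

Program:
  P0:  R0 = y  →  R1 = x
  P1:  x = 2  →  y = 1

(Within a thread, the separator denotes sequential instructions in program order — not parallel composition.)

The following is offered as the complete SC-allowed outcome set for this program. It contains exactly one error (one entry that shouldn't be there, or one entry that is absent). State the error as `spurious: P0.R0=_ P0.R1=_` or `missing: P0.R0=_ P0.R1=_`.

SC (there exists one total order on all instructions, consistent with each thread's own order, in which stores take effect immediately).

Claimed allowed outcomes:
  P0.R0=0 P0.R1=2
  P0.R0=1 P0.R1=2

outcome vector order: (P0.R0,P0.R1)
[SC] allowed = {0/0; 0/2; 1/2}
SC∖claimed = {0/0}

missing: P0.R0=0 P0.R1=0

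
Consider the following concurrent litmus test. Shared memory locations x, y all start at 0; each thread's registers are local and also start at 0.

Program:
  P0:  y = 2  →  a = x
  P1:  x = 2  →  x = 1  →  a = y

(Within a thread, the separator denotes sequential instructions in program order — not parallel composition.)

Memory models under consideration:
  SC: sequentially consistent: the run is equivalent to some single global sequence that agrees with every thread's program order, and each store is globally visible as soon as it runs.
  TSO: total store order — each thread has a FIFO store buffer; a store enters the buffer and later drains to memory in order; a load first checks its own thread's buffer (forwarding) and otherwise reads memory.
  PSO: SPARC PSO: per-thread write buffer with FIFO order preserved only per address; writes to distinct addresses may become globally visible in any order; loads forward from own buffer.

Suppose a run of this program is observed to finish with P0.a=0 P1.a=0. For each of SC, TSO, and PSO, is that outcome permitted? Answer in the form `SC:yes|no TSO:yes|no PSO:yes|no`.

outcome vector order: (P0.a,P1.a)
SC (4): 0/2; 1/0; 1/2; 2/2
TSO (6): 0/0; 0/2; 1/0; 1/2; 2/0; 2/2
PSO (6): 0/0; 0/2; 1/0; 1/2; 2/0; 2/2
target 0/0 ∈ {TSO,PSO}

SC:no TSO:yes PSO:yes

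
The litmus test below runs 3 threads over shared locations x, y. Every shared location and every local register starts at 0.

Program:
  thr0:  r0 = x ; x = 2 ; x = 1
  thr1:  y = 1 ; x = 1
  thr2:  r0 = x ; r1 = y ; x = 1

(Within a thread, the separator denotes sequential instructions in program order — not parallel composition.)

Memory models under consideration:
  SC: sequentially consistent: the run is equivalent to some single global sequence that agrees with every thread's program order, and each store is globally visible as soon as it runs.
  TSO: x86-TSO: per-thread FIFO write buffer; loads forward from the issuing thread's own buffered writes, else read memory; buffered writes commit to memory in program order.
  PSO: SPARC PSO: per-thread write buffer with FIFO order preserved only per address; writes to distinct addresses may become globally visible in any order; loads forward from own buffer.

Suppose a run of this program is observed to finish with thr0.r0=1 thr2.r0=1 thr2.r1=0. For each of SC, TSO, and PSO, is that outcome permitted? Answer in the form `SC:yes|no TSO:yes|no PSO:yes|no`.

SC:no TSO:no PSO:yes

outcome vector order: (thr0.r0,thr2.r0,thr2.r1)
SC (10): <0 0 0>, <0 0 1>, <0 1 0>, <0 1 1>, <0 2 0>, <0 2 1>, <1 0 0>, <1 0 1>, <1 1 1>, <1 2 1>
TSO (10): <0 0 0>, <0 0 1>, <0 1 0>, <0 1 1>, <0 2 0>, <0 2 1>, <1 0 0>, <1 0 1>, <1 1 1>, <1 2 1>
PSO (12): <0 0 0>, <0 0 1>, <0 1 0>, <0 1 1>, <0 2 0>, <0 2 1>, <1 0 0>, <1 0 1>, <1 1 0>, <1 1 1>, <1 2 0>, <1 2 1>
target <1 1 0> ∈ {PSO}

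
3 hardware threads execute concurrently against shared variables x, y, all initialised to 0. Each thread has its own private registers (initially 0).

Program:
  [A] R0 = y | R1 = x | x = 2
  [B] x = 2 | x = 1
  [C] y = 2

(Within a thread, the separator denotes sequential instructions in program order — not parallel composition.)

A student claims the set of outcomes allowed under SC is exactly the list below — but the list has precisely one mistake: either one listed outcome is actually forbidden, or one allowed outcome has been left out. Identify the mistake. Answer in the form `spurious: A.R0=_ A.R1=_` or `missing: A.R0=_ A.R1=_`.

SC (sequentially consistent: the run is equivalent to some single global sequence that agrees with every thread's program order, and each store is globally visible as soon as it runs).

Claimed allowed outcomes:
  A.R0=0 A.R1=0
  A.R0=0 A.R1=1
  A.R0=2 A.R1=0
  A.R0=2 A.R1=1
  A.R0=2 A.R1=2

outcome vector order: (A.R0,A.R1)
[SC] allowed = {00; 01; 02; 20; 21; 22}
SC∖claimed = {02}

missing: A.R0=0 A.R1=2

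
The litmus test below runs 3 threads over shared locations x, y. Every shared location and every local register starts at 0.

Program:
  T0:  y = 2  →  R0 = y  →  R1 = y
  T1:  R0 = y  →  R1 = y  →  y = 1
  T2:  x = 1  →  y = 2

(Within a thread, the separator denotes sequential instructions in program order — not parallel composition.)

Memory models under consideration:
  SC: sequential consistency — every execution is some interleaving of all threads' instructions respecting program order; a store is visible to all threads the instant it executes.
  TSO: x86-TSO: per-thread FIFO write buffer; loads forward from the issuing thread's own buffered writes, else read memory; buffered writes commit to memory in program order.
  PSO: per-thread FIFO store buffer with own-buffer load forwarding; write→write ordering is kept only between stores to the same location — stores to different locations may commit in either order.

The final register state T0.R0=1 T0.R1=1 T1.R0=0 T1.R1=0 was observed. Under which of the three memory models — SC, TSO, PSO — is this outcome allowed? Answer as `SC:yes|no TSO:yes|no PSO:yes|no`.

SC:yes TSO:yes PSO:yes

outcome vector order: (T0.R0,T0.R1,T1.R0,T1.R1)
SC (12): 1/1/0/0 1/1/0/2 1/1/2/2 1/2/0/0 1/2/0/2 1/2/2/2 2/1/0/0 2/1/0/2 2/1/2/2 2/2/0/0 2/2/0/2 2/2/2/2
TSO (12): 1/1/0/0 1/1/0/2 1/1/2/2 1/2/0/0 1/2/0/2 1/2/2/2 2/1/0/0 2/1/0/2 2/1/2/2 2/2/0/0 2/2/0/2 2/2/2/2
PSO (12): 1/1/0/0 1/1/0/2 1/1/2/2 1/2/0/0 1/2/0/2 1/2/2/2 2/1/0/0 2/1/0/2 2/1/2/2 2/2/0/0 2/2/0/2 2/2/2/2
target 1/1/0/0 ∈ {SC,TSO,PSO}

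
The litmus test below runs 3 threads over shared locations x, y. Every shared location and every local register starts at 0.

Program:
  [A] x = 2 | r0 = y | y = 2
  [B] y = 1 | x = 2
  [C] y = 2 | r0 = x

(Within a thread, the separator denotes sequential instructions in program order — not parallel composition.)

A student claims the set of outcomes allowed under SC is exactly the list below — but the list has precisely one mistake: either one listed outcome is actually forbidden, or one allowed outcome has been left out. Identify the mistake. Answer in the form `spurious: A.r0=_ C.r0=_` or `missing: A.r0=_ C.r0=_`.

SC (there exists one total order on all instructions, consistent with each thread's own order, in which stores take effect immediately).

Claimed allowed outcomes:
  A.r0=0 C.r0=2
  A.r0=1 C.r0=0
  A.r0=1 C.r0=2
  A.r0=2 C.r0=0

outcome vector order: (A.r0,C.r0)
SC: 5 outcomes — {0/2; 1/0; 1/2; 2/0; 2/2}
SC∖claimed = {2/2}

missing: A.r0=2 C.r0=2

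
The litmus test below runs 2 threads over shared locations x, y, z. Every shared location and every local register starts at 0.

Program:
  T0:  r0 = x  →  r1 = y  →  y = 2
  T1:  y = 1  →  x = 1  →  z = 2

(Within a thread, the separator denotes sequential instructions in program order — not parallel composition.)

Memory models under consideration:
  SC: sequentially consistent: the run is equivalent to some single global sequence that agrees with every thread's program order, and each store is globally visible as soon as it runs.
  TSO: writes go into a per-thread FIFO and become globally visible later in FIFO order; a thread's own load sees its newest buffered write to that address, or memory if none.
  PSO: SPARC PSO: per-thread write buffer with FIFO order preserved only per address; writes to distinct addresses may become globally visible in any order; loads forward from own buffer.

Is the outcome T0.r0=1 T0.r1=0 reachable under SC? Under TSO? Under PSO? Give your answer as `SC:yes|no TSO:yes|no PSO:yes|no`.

SC:no TSO:no PSO:yes

outcome vector order: (T0.r0,T0.r1)
[SC] allowed = {0/0; 0/1; 1/1}
[TSO] allowed = {0/0; 0/1; 1/1}
[PSO] allowed = {0/0; 0/1; 1/0; 1/1}
target 1/0 ∈ {PSO}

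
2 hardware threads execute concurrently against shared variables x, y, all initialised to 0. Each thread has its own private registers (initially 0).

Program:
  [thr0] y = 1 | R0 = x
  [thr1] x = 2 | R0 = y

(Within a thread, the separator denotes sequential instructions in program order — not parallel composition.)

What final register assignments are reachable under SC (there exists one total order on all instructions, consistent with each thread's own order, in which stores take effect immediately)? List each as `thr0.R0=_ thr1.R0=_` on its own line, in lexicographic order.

thr0.R0=0 thr1.R0=1
thr0.R0=2 thr1.R0=0
thr0.R0=2 thr1.R0=1

outcome vector order: (thr0.R0,thr1.R0)
|SC outcomes| = 3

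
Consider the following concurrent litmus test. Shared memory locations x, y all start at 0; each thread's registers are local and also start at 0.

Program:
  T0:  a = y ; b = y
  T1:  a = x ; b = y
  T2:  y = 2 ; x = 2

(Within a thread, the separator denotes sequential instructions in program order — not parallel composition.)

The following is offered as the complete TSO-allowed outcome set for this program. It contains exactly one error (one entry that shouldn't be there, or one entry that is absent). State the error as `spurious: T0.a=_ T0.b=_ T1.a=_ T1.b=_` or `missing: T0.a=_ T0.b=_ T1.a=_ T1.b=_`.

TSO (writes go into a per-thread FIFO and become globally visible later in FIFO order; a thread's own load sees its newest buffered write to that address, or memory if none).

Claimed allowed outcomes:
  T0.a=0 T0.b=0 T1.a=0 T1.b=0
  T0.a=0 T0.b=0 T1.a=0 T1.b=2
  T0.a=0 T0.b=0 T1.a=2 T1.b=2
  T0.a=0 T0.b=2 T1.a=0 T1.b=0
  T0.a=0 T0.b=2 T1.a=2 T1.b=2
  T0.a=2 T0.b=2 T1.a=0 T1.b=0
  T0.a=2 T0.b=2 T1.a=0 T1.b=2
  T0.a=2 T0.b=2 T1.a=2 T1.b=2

outcome vector order: (T0.a,T0.b,T1.a,T1.b)
[TSO] allowed = {<0 0 0 0>; <0 0 0 2>; <0 0 2 2>; <0 2 0 0>; <0 2 0 2>; <0 2 2 2>; <2 2 0 0>; <2 2 0 2>; <2 2 2 2>}
TSO∖claimed = {<0 2 0 2>}

missing: T0.a=0 T0.b=2 T1.a=0 T1.b=2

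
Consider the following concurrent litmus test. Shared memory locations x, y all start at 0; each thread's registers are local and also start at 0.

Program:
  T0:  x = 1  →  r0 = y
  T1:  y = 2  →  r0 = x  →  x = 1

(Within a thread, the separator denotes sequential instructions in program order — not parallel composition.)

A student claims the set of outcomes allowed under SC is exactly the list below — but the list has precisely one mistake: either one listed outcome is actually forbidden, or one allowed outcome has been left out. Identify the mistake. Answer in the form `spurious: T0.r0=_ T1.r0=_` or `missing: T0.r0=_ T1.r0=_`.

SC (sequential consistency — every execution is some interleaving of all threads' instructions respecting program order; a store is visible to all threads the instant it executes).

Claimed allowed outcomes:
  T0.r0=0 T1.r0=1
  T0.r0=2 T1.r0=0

missing: T0.r0=2 T1.r0=1

outcome vector order: (T0.r0,T1.r0)
under SC → <0 1>; <2 0>; <2 1>
SC∖claimed = {<2 1>}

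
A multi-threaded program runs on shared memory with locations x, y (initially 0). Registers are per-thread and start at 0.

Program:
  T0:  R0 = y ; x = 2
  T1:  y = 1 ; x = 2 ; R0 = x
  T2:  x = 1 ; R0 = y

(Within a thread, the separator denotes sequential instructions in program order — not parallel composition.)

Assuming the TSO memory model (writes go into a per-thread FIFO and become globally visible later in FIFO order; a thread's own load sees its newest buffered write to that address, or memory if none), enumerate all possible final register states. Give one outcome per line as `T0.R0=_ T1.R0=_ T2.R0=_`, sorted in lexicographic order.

T0.R0=0 T1.R0=1 T2.R0=0
T0.R0=0 T1.R0=1 T2.R0=1
T0.R0=0 T1.R0=2 T2.R0=0
T0.R0=0 T1.R0=2 T2.R0=1
T0.R0=1 T1.R0=1 T2.R0=0
T0.R0=1 T1.R0=1 T2.R0=1
T0.R0=1 T1.R0=2 T2.R0=0
T0.R0=1 T1.R0=2 T2.R0=1

outcome vector order: (T0.R0,T1.R0,T2.R0)
|TSO outcomes| = 8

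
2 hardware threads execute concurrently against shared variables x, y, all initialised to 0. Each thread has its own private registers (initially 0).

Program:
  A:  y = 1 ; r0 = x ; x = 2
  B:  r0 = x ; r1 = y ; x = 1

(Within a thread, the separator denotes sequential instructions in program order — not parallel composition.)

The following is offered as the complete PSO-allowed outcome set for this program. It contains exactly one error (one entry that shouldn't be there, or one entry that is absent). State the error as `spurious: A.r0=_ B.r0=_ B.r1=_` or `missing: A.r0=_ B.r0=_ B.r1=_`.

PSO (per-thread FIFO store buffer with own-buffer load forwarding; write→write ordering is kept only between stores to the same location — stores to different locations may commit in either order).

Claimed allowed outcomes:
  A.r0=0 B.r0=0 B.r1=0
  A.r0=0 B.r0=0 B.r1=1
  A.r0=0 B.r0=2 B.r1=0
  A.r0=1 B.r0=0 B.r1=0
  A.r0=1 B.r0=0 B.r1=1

outcome vector order: (A.r0,B.r0,B.r1)
PSO (6): <0 0 0>, <0 0 1>, <0 2 0>, <0 2 1>, <1 0 0>, <1 0 1>
PSO∖claimed = {<0 2 1>}

missing: A.r0=0 B.r0=2 B.r1=1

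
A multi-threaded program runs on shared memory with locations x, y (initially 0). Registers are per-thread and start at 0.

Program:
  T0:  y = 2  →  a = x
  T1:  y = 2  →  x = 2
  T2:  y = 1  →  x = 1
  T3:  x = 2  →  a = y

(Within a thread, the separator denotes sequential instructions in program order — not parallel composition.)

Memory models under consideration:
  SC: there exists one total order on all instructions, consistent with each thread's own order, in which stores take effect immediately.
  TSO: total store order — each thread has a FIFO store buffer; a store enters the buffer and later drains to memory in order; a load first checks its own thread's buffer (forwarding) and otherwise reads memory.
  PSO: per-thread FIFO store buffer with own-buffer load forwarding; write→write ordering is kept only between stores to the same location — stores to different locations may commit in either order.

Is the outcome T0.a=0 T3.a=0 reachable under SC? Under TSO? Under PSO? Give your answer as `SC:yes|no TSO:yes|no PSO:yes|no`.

outcome vector order: (T0.a,T3.a)
SC: 8 outcomes — {<0 1>; <0 2>; <1 0>; <1 1>; <1 2>; <2 0>; <2 1>; <2 2>}
TSO: 9 outcomes — {<0 0>; <0 1>; <0 2>; <1 0>; <1 1>; <1 2>; <2 0>; <2 1>; <2 2>}
PSO: 9 outcomes — {<0 0>; <0 1>; <0 2>; <1 0>; <1 1>; <1 2>; <2 0>; <2 1>; <2 2>}
target <0 0> ∈ {TSO,PSO}

SC:no TSO:yes PSO:yes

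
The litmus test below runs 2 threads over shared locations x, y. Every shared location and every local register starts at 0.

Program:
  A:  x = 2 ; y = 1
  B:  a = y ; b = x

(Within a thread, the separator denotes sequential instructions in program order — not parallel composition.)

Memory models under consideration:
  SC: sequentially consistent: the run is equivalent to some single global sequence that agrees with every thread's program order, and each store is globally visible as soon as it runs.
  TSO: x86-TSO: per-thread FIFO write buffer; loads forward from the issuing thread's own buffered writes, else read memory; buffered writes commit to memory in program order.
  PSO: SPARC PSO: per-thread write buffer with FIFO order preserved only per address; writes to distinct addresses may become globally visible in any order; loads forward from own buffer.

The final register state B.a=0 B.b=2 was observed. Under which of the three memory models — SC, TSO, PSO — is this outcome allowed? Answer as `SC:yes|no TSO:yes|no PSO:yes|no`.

SC:yes TSO:yes PSO:yes

outcome vector order: (B.a,B.b)
under SC → (0,0) (0,2) (1,2)
under TSO → (0,0) (0,2) (1,2)
under PSO → (0,0) (0,2) (1,0) (1,2)
target (0,2) ∈ {SC,TSO,PSO}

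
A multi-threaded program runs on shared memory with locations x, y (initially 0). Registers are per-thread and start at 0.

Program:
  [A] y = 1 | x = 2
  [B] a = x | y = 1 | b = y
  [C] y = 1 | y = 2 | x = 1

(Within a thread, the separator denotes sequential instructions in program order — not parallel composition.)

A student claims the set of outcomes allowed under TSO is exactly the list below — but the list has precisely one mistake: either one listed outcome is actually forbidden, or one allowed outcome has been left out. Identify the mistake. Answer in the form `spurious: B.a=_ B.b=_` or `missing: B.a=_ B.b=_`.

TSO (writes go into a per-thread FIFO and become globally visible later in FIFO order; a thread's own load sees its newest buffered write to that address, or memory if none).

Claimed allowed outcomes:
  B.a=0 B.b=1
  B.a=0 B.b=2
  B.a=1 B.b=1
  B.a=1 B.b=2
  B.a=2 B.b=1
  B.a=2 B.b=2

outcome vector order: (B.a,B.b)
TSO: 5 outcomes — {0/1 0/2 1/1 2/1 2/2}
claimed∖TSO = {1/2}

spurious: B.a=1 B.b=2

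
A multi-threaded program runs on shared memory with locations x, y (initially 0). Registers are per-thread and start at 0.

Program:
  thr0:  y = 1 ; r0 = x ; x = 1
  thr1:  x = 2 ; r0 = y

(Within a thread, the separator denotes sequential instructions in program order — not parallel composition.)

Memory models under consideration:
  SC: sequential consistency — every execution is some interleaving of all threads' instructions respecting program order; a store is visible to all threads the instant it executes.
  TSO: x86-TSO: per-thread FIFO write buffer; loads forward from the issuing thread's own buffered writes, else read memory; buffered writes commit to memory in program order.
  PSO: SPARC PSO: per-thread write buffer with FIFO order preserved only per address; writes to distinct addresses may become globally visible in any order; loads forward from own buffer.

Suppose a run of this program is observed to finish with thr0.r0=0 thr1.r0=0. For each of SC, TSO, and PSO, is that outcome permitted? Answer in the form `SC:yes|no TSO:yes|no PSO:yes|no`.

outcome vector order: (thr0.r0,thr1.r0)
under SC → (0,1), (2,0), (2,1)
under TSO → (0,0), (0,1), (2,0), (2,1)
under PSO → (0,0), (0,1), (2,0), (2,1)
target (0,0) ∈ {TSO,PSO}

SC:no TSO:yes PSO:yes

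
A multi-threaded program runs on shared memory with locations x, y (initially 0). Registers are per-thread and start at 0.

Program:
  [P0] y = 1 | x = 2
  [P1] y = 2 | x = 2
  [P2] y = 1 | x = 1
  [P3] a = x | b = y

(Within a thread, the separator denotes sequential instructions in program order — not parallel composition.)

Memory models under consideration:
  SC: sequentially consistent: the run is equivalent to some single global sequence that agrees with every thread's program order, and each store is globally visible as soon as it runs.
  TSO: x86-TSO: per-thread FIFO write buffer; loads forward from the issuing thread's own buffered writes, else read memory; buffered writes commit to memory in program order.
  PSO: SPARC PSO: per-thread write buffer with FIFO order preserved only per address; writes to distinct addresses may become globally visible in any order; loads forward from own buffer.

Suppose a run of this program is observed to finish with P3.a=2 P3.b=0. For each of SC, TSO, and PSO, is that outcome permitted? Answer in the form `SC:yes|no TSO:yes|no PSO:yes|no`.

SC:no TSO:no PSO:yes

outcome vector order: (P3.a,P3.b)
SC (7): (0,0); (0,1); (0,2); (1,1); (1,2); (2,1); (2,2)
TSO (7): (0,0); (0,1); (0,2); (1,1); (1,2); (2,1); (2,2)
PSO (9): (0,0); (0,1); (0,2); (1,0); (1,1); (1,2); (2,0); (2,1); (2,2)
target (2,0) ∈ {PSO}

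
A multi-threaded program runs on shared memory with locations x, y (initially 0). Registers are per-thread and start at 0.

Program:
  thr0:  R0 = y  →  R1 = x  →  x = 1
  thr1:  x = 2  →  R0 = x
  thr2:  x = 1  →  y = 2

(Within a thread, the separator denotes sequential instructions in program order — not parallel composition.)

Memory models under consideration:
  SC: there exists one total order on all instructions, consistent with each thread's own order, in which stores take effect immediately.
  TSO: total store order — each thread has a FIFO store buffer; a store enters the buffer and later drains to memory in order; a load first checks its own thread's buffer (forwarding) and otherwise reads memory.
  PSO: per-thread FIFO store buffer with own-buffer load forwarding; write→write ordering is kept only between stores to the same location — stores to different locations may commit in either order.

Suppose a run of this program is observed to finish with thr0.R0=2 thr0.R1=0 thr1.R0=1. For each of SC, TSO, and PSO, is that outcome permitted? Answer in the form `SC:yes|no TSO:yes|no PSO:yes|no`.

SC:no TSO:no PSO:yes

outcome vector order: (thr0.R0,thr0.R1,thr1.R0)
under SC → 0/0/1, 0/0/2, 0/1/1, 0/1/2, 0/2/1, 0/2/2, 2/1/1, 2/1/2, 2/2/1, 2/2/2
under TSO → 0/0/1, 0/0/2, 0/1/1, 0/1/2, 0/2/1, 0/2/2, 2/1/1, 2/1/2, 2/2/1, 2/2/2
under PSO → 0/0/1, 0/0/2, 0/1/1, 0/1/2, 0/2/1, 0/2/2, 2/0/1, 2/0/2, 2/1/1, 2/1/2, 2/2/1, 2/2/2
target 2/0/1 ∈ {PSO}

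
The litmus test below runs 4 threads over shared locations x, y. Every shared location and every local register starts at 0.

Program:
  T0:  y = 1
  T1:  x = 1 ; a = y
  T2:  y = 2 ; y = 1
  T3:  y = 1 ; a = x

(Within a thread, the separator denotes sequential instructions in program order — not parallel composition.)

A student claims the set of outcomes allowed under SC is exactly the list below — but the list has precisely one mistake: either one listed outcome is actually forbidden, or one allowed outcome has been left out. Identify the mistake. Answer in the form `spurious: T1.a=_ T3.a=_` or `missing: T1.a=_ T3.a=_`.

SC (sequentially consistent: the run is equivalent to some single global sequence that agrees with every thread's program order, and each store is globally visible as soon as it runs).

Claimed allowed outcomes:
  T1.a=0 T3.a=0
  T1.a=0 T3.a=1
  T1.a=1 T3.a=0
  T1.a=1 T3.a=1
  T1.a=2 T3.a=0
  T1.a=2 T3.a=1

spurious: T1.a=0 T3.a=0

outcome vector order: (T1.a,T3.a)
SC: 5 outcomes — {01 10 11 20 21}
claimed∖SC = {00}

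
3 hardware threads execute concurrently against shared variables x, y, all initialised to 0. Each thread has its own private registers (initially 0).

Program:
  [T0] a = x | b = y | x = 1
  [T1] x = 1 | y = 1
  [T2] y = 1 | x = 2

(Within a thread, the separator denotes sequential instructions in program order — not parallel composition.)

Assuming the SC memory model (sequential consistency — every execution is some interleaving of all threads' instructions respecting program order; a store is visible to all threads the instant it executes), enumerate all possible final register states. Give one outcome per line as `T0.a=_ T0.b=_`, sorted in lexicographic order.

outcome vector order: (T0.a,T0.b)
|SC outcomes| = 5

T0.a=0 T0.b=0
T0.a=0 T0.b=1
T0.a=1 T0.b=0
T0.a=1 T0.b=1
T0.a=2 T0.b=1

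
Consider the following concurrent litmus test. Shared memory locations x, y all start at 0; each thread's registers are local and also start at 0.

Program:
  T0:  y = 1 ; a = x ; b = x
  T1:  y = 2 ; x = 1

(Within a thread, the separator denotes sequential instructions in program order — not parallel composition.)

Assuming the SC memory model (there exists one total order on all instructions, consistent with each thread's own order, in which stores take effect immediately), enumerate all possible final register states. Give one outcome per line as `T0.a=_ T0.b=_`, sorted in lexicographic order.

T0.a=0 T0.b=0
T0.a=0 T0.b=1
T0.a=1 T0.b=1

outcome vector order: (T0.a,T0.b)
|SC outcomes| = 3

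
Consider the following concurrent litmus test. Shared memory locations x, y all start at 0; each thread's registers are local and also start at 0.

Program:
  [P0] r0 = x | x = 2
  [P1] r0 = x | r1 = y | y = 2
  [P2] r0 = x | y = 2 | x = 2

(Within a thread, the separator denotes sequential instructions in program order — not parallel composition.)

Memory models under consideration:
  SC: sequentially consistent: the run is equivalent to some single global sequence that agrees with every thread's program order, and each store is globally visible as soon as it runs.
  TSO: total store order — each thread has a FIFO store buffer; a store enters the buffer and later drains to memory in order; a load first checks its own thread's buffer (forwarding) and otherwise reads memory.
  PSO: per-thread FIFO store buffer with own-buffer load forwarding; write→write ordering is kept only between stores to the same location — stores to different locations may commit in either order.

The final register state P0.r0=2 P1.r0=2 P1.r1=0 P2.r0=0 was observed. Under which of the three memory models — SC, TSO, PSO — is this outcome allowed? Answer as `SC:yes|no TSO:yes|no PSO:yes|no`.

outcome vector order: (P0.r0,P1.r0,P1.r1,P2.r0)
SC (11): 0/0/0/0; 0/0/0/2; 0/0/2/0; 0/0/2/2; 0/2/0/0; 0/2/0/2; 0/2/2/0; 0/2/2/2; 2/0/0/0; 2/0/2/0; 2/2/2/0
TSO (11): 0/0/0/0; 0/0/0/2; 0/0/2/0; 0/0/2/2; 0/2/0/0; 0/2/0/2; 0/2/2/0; 0/2/2/2; 2/0/0/0; 2/0/2/0; 2/2/2/0
PSO (12): 0/0/0/0; 0/0/0/2; 0/0/2/0; 0/0/2/2; 0/2/0/0; 0/2/0/2; 0/2/2/0; 0/2/2/2; 2/0/0/0; 2/0/2/0; 2/2/0/0; 2/2/2/0
target 2/2/0/0 ∈ {PSO}

SC:no TSO:no PSO:yes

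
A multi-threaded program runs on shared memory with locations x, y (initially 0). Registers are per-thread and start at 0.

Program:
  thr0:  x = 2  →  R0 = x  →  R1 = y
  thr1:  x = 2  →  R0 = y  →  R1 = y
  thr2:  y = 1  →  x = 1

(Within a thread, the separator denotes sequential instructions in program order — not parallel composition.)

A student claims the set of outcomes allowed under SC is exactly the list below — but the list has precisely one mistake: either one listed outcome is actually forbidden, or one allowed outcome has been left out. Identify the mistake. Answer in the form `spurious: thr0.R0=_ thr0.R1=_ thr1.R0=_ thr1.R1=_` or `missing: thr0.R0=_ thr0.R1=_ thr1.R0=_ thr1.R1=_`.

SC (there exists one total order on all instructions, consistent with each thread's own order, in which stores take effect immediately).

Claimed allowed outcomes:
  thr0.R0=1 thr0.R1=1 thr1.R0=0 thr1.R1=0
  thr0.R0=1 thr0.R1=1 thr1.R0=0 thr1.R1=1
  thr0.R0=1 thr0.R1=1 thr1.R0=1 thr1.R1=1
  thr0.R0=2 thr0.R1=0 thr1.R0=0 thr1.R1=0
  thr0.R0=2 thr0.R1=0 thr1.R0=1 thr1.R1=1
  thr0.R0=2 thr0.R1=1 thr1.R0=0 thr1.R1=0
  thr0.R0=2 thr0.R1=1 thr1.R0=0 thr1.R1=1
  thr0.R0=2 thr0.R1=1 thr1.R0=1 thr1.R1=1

missing: thr0.R0=2 thr0.R1=0 thr1.R0=0 thr1.R1=1

outcome vector order: (thr0.R0,thr0.R1,thr1.R0,thr1.R1)
[SC] allowed = {1/1/0/0 1/1/0/1 1/1/1/1 2/0/0/0 2/0/0/1 2/0/1/1 2/1/0/0 2/1/0/1 2/1/1/1}
SC∖claimed = {2/0/0/1}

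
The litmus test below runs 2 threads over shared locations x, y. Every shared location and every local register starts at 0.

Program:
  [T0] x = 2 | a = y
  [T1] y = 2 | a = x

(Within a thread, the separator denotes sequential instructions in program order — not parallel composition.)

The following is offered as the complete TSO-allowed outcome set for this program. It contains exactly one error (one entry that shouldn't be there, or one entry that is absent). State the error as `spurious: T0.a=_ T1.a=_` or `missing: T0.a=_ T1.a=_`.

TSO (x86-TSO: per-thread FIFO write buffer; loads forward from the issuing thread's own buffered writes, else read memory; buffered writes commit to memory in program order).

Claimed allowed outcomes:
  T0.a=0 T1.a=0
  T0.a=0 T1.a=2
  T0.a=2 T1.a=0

outcome vector order: (T0.a,T1.a)
under TSO → <0 0>, <0 2>, <2 0>, <2 2>
TSO∖claimed = {<2 2>}

missing: T0.a=2 T1.a=2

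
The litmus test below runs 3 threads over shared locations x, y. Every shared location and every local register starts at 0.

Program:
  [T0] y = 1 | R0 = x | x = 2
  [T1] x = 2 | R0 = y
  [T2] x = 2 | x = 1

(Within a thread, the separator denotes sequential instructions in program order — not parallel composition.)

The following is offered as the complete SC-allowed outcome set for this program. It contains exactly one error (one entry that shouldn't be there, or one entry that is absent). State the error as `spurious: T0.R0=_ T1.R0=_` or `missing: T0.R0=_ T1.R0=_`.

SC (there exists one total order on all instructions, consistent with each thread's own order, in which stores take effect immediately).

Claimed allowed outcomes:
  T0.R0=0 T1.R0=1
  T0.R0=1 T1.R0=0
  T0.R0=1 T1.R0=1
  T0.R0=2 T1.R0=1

missing: T0.R0=2 T1.R0=0

outcome vector order: (T0.R0,T1.R0)
SC: 5 outcomes — {(0,1) (1,0) (1,1) (2,0) (2,1)}
SC∖claimed = {(2,0)}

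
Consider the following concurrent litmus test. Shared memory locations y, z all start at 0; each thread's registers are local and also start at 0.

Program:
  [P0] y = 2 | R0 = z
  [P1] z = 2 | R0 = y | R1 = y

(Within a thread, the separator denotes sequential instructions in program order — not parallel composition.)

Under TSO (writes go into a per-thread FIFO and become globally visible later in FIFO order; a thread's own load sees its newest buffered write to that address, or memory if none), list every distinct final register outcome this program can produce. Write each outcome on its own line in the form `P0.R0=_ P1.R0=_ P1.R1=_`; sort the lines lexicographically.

outcome vector order: (P0.R0,P1.R0,P1.R1)
|TSO outcomes| = 6

P0.R0=0 P1.R0=0 P1.R1=0
P0.R0=0 P1.R0=0 P1.R1=2
P0.R0=0 P1.R0=2 P1.R1=2
P0.R0=2 P1.R0=0 P1.R1=0
P0.R0=2 P1.R0=0 P1.R1=2
P0.R0=2 P1.R0=2 P1.R1=2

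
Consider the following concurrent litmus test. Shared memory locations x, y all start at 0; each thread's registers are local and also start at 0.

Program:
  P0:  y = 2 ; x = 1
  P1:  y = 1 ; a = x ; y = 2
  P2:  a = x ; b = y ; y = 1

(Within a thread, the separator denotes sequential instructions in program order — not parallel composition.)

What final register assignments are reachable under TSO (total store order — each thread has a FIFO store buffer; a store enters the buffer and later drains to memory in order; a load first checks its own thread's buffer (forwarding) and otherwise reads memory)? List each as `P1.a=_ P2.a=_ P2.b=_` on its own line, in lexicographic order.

outcome vector order: (P1.a,P2.a,P2.b)
|TSO outcomes| = 10

P1.a=0 P2.a=0 P2.b=0
P1.a=0 P2.a=0 P2.b=1
P1.a=0 P2.a=0 P2.b=2
P1.a=0 P2.a=1 P2.b=1
P1.a=0 P2.a=1 P2.b=2
P1.a=1 P2.a=0 P2.b=0
P1.a=1 P2.a=0 P2.b=1
P1.a=1 P2.a=0 P2.b=2
P1.a=1 P2.a=1 P2.b=1
P1.a=1 P2.a=1 P2.b=2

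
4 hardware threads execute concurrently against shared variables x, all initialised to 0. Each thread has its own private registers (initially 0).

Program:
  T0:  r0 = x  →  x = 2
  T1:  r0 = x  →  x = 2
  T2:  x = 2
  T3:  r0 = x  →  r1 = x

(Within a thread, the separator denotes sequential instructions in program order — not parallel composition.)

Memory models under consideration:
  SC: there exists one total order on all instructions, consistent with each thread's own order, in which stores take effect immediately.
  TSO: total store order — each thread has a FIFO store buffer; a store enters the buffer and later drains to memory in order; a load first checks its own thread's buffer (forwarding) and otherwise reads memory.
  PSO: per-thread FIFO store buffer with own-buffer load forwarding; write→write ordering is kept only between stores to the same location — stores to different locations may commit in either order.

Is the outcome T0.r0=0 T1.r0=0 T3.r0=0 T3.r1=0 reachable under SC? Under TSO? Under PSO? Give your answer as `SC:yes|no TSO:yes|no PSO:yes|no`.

outcome vector order: (T0.r0,T1.r0,T3.r0,T3.r1)
[SC] allowed = {0/0/0/0; 0/0/0/2; 0/0/2/2; 0/2/0/0; 0/2/0/2; 0/2/2/2; 2/0/0/0; 2/0/0/2; 2/0/2/2; 2/2/0/0; 2/2/0/2; 2/2/2/2}
[TSO] allowed = {0/0/0/0; 0/0/0/2; 0/0/2/2; 0/2/0/0; 0/2/0/2; 0/2/2/2; 2/0/0/0; 2/0/0/2; 2/0/2/2; 2/2/0/0; 2/2/0/2; 2/2/2/2}
[PSO] allowed = {0/0/0/0; 0/0/0/2; 0/0/2/2; 0/2/0/0; 0/2/0/2; 0/2/2/2; 2/0/0/0; 2/0/0/2; 2/0/2/2; 2/2/0/0; 2/2/0/2; 2/2/2/2}
target 0/0/0/0 ∈ {SC,TSO,PSO}

SC:yes TSO:yes PSO:yes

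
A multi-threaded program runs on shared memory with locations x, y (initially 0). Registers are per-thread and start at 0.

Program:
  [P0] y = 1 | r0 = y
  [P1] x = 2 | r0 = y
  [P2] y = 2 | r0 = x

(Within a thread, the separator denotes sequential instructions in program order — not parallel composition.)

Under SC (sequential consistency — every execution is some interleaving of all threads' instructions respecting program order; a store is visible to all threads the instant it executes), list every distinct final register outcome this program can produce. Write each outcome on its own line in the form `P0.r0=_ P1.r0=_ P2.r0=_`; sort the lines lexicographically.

outcome vector order: (P0.r0,P1.r0,P2.r0)
|SC outcomes| = 9

P0.r0=1 P1.r0=0 P2.r0=2
P0.r0=1 P1.r0=1 P2.r0=0
P0.r0=1 P1.r0=1 P2.r0=2
P0.r0=1 P1.r0=2 P2.r0=0
P0.r0=1 P1.r0=2 P2.r0=2
P0.r0=2 P1.r0=0 P2.r0=2
P0.r0=2 P1.r0=1 P2.r0=2
P0.r0=2 P1.r0=2 P2.r0=0
P0.r0=2 P1.r0=2 P2.r0=2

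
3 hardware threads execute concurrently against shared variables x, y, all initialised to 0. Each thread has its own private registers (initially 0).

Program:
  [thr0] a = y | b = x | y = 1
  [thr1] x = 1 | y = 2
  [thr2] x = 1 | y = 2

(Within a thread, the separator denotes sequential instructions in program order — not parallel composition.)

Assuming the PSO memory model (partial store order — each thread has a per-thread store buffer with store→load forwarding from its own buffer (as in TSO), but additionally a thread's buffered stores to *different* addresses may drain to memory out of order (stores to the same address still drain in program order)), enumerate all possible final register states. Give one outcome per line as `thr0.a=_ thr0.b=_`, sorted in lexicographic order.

thr0.a=0 thr0.b=0
thr0.a=0 thr0.b=1
thr0.a=2 thr0.b=0
thr0.a=2 thr0.b=1

outcome vector order: (thr0.a,thr0.b)
|PSO outcomes| = 4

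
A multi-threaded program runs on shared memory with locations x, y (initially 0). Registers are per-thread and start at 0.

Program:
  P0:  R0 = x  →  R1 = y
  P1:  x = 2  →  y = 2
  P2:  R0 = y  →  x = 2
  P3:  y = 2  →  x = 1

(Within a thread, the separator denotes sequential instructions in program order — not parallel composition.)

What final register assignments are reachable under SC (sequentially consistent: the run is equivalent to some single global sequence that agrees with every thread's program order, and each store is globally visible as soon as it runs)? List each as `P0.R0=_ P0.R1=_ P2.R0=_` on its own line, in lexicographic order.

P0.R0=0 P0.R1=0 P2.R0=0
P0.R0=0 P0.R1=0 P2.R0=2
P0.R0=0 P0.R1=2 P2.R0=0
P0.R0=0 P0.R1=2 P2.R0=2
P0.R0=1 P0.R1=2 P2.R0=0
P0.R0=1 P0.R1=2 P2.R0=2
P0.R0=2 P0.R1=0 P2.R0=0
P0.R0=2 P0.R1=0 P2.R0=2
P0.R0=2 P0.R1=2 P2.R0=0
P0.R0=2 P0.R1=2 P2.R0=2

outcome vector order: (P0.R0,P0.R1,P2.R0)
|SC outcomes| = 10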